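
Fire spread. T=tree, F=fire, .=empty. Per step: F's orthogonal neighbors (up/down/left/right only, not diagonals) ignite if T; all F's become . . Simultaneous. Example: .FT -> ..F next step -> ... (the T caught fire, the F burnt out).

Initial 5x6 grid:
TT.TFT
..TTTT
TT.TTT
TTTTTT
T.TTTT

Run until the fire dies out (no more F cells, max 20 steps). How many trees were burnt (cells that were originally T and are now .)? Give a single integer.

Step 1: +3 fires, +1 burnt (F count now 3)
Step 2: +3 fires, +3 burnt (F count now 3)
Step 3: +4 fires, +3 burnt (F count now 4)
Step 4: +3 fires, +4 burnt (F count now 3)
Step 5: +3 fires, +3 burnt (F count now 3)
Step 6: +2 fires, +3 burnt (F count now 2)
Step 7: +2 fires, +2 burnt (F count now 2)
Step 8: +2 fires, +2 burnt (F count now 2)
Step 9: +0 fires, +2 burnt (F count now 0)
Fire out after step 9
Initially T: 24, now '.': 28
Total burnt (originally-T cells now '.'): 22

Answer: 22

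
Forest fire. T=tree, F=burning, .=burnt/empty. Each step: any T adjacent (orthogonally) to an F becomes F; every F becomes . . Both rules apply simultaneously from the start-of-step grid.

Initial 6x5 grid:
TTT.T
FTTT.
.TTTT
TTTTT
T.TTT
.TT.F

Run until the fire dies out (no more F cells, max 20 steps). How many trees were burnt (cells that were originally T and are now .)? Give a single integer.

Answer: 21

Derivation:
Step 1: +3 fires, +2 burnt (F count now 3)
Step 2: +5 fires, +3 burnt (F count now 5)
Step 3: +7 fires, +5 burnt (F count now 7)
Step 4: +4 fires, +7 burnt (F count now 4)
Step 5: +2 fires, +4 burnt (F count now 2)
Step 6: +0 fires, +2 burnt (F count now 0)
Fire out after step 6
Initially T: 22, now '.': 29
Total burnt (originally-T cells now '.'): 21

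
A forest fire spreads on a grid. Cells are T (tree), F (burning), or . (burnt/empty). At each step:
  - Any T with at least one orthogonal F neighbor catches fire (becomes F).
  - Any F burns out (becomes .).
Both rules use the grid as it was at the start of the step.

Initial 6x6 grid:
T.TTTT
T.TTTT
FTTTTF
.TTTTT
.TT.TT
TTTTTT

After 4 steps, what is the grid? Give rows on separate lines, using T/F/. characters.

Step 1: 5 trees catch fire, 2 burn out
  T.TTTT
  F.TTTF
  .FTTF.
  .TTTTF
  .TT.TT
  TTTTTT
Step 2: 8 trees catch fire, 5 burn out
  F.TTTF
  ..TTF.
  ..FF..
  .FTTF.
  .TT.TF
  TTTTTT
Step 3: 8 trees catch fire, 8 burn out
  ..TTF.
  ..FF..
  ......
  ..FF..
  .FT.F.
  TTTTTF
Step 4: 5 trees catch fire, 8 burn out
  ..FF..
  ......
  ......
  ......
  ..F...
  TFTTF.

..FF..
......
......
......
..F...
TFTTF.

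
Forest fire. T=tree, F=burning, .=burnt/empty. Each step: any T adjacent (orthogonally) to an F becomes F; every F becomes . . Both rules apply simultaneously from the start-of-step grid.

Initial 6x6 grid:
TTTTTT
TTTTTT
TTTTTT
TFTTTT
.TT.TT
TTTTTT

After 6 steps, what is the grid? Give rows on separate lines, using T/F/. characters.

Step 1: 4 trees catch fire, 1 burn out
  TTTTTT
  TTTTTT
  TFTTTT
  F.FTTT
  .FT.TT
  TTTTTT
Step 2: 6 trees catch fire, 4 burn out
  TTTTTT
  TFTTTT
  F.FTTT
  ...FTT
  ..F.TT
  TFTTTT
Step 3: 7 trees catch fire, 6 burn out
  TFTTTT
  F.FTTT
  ...FTT
  ....FT
  ....TT
  F.FTTT
Step 4: 7 trees catch fire, 7 burn out
  F.FTTT
  ...FTT
  ....FT
  .....F
  ....FT
  ...FTT
Step 5: 5 trees catch fire, 7 burn out
  ...FTT
  ....FT
  .....F
  ......
  .....F
  ....FT
Step 6: 3 trees catch fire, 5 burn out
  ....FT
  .....F
  ......
  ......
  ......
  .....F

....FT
.....F
......
......
......
.....F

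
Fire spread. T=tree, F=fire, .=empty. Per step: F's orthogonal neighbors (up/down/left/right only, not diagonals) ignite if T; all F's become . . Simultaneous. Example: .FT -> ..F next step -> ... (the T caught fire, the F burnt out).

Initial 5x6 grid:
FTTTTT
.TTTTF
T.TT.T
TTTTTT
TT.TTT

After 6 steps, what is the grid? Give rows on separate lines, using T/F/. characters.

Step 1: 4 trees catch fire, 2 burn out
  .FTTTF
  .TTTF.
  T.TT.F
  TTTTTT
  TT.TTT
Step 2: 5 trees catch fire, 4 burn out
  ..FTF.
  .FTF..
  T.TT..
  TTTTTF
  TT.TTT
Step 3: 5 trees catch fire, 5 burn out
  ...F..
  ..F...
  T.TF..
  TTTTF.
  TT.TTF
Step 4: 3 trees catch fire, 5 burn out
  ......
  ......
  T.F...
  TTTF..
  TT.TF.
Step 5: 2 trees catch fire, 3 burn out
  ......
  ......
  T.....
  TTF...
  TT.F..
Step 6: 1 trees catch fire, 2 burn out
  ......
  ......
  T.....
  TF....
  TT....

......
......
T.....
TF....
TT....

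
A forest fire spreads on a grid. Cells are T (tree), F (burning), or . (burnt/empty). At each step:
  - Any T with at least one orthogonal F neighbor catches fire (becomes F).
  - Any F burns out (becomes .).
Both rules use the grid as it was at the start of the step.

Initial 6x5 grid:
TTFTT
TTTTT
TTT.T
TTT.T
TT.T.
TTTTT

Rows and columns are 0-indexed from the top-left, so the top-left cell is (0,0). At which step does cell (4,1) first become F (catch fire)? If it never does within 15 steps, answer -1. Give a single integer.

Step 1: cell (4,1)='T' (+3 fires, +1 burnt)
Step 2: cell (4,1)='T' (+5 fires, +3 burnt)
Step 3: cell (4,1)='T' (+4 fires, +5 burnt)
Step 4: cell (4,1)='T' (+3 fires, +4 burnt)
Step 5: cell (4,1)='F' (+3 fires, +3 burnt)
  -> target ignites at step 5
Step 6: cell (4,1)='.' (+2 fires, +3 burnt)
Step 7: cell (4,1)='.' (+2 fires, +2 burnt)
Step 8: cell (4,1)='.' (+1 fires, +2 burnt)
Step 9: cell (4,1)='.' (+2 fires, +1 burnt)
Step 10: cell (4,1)='.' (+0 fires, +2 burnt)
  fire out at step 10

5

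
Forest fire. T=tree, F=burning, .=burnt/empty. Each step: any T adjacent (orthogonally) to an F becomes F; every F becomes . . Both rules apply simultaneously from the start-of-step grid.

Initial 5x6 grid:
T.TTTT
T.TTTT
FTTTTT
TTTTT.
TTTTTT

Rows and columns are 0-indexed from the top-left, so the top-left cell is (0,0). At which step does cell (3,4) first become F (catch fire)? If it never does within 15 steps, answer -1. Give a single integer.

Step 1: cell (3,4)='T' (+3 fires, +1 burnt)
Step 2: cell (3,4)='T' (+4 fires, +3 burnt)
Step 3: cell (3,4)='T' (+4 fires, +4 burnt)
Step 4: cell (3,4)='T' (+5 fires, +4 burnt)
Step 5: cell (3,4)='F' (+5 fires, +5 burnt)
  -> target ignites at step 5
Step 6: cell (3,4)='.' (+3 fires, +5 burnt)
Step 7: cell (3,4)='.' (+2 fires, +3 burnt)
Step 8: cell (3,4)='.' (+0 fires, +2 burnt)
  fire out at step 8

5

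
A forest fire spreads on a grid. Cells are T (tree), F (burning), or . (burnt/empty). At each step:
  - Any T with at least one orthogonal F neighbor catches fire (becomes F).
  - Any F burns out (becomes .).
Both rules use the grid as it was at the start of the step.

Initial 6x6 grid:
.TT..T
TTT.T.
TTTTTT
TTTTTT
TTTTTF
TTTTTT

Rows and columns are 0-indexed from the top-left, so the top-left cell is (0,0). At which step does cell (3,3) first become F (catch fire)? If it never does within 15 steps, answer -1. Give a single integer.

Step 1: cell (3,3)='T' (+3 fires, +1 burnt)
Step 2: cell (3,3)='T' (+4 fires, +3 burnt)
Step 3: cell (3,3)='F' (+4 fires, +4 burnt)
  -> target ignites at step 3
Step 4: cell (3,3)='.' (+5 fires, +4 burnt)
Step 5: cell (3,3)='.' (+4 fires, +5 burnt)
Step 6: cell (3,3)='.' (+4 fires, +4 burnt)
Step 7: cell (3,3)='.' (+3 fires, +4 burnt)
Step 8: cell (3,3)='.' (+2 fires, +3 burnt)
Step 9: cell (3,3)='.' (+0 fires, +2 burnt)
  fire out at step 9

3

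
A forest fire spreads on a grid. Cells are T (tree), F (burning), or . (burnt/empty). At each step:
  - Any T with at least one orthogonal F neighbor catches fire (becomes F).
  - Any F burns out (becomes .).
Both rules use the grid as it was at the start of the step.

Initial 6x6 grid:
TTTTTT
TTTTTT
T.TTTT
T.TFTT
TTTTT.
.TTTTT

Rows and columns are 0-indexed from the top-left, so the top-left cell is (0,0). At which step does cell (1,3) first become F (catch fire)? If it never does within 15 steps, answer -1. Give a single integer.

Step 1: cell (1,3)='T' (+4 fires, +1 burnt)
Step 2: cell (1,3)='F' (+7 fires, +4 burnt)
  -> target ignites at step 2
Step 3: cell (1,3)='.' (+7 fires, +7 burnt)
Step 4: cell (1,3)='.' (+7 fires, +7 burnt)
Step 5: cell (1,3)='.' (+4 fires, +7 burnt)
Step 6: cell (1,3)='.' (+2 fires, +4 burnt)
Step 7: cell (1,3)='.' (+0 fires, +2 burnt)
  fire out at step 7

2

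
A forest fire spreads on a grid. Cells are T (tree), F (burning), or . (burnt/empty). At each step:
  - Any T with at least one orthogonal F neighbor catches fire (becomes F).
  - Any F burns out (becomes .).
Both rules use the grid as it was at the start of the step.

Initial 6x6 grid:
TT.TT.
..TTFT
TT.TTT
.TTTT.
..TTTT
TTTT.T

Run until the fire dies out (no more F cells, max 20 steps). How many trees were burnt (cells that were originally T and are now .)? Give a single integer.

Answer: 23

Derivation:
Step 1: +4 fires, +1 burnt (F count now 4)
Step 2: +5 fires, +4 burnt (F count now 5)
Step 3: +2 fires, +5 burnt (F count now 2)
Step 4: +3 fires, +2 burnt (F count now 3)
Step 5: +4 fires, +3 burnt (F count now 4)
Step 6: +2 fires, +4 burnt (F count now 2)
Step 7: +2 fires, +2 burnt (F count now 2)
Step 8: +1 fires, +2 burnt (F count now 1)
Step 9: +0 fires, +1 burnt (F count now 0)
Fire out after step 9
Initially T: 25, now '.': 34
Total burnt (originally-T cells now '.'): 23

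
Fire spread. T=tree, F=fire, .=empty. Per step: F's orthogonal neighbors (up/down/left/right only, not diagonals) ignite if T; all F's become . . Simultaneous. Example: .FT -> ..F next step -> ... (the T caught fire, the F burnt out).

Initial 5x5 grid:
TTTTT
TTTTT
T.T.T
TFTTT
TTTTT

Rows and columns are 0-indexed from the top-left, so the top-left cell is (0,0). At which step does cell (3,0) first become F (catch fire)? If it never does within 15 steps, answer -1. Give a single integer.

Step 1: cell (3,0)='F' (+3 fires, +1 burnt)
  -> target ignites at step 1
Step 2: cell (3,0)='.' (+5 fires, +3 burnt)
Step 3: cell (3,0)='.' (+4 fires, +5 burnt)
Step 4: cell (3,0)='.' (+6 fires, +4 burnt)
Step 5: cell (3,0)='.' (+3 fires, +6 burnt)
Step 6: cell (3,0)='.' (+1 fires, +3 burnt)
Step 7: cell (3,0)='.' (+0 fires, +1 burnt)
  fire out at step 7

1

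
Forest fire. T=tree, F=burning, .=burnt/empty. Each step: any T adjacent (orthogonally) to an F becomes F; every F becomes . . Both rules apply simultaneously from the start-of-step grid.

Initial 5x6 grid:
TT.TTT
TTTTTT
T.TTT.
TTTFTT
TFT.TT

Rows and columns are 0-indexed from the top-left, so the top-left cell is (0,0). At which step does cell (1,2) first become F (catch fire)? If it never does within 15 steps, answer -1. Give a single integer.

Step 1: cell (1,2)='T' (+6 fires, +2 burnt)
Step 2: cell (1,2)='T' (+6 fires, +6 burnt)
Step 3: cell (1,2)='F' (+5 fires, +6 burnt)
  -> target ignites at step 3
Step 4: cell (1,2)='.' (+4 fires, +5 burnt)
Step 5: cell (1,2)='.' (+3 fires, +4 burnt)
Step 6: cell (1,2)='.' (+0 fires, +3 burnt)
  fire out at step 6

3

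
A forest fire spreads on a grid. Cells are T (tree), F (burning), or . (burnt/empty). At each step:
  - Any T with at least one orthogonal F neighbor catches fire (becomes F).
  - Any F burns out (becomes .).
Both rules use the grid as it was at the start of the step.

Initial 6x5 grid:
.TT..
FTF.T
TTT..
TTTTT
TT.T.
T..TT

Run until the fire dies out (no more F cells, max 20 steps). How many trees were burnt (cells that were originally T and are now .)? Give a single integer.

Answer: 17

Derivation:
Step 1: +4 fires, +2 burnt (F count now 4)
Step 2: +4 fires, +4 burnt (F count now 4)
Step 3: +3 fires, +4 burnt (F count now 3)
Step 4: +4 fires, +3 burnt (F count now 4)
Step 5: +1 fires, +4 burnt (F count now 1)
Step 6: +1 fires, +1 burnt (F count now 1)
Step 7: +0 fires, +1 burnt (F count now 0)
Fire out after step 7
Initially T: 18, now '.': 29
Total burnt (originally-T cells now '.'): 17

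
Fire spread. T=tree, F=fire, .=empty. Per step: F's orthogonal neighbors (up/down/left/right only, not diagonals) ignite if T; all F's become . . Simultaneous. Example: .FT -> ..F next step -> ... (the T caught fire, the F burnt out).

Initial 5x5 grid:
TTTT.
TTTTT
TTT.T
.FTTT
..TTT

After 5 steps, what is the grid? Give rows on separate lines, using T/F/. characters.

Step 1: 2 trees catch fire, 1 burn out
  TTTT.
  TTTTT
  TFT.T
  ..FTT
  ..TTT
Step 2: 5 trees catch fire, 2 burn out
  TTTT.
  TFTTT
  F.F.T
  ...FT
  ..FTT
Step 3: 5 trees catch fire, 5 burn out
  TFTT.
  F.FTT
  ....T
  ....F
  ...FT
Step 4: 5 trees catch fire, 5 burn out
  F.FT.
  ...FT
  ....F
  .....
  ....F
Step 5: 2 trees catch fire, 5 burn out
  ...F.
  ....F
  .....
  .....
  .....

...F.
....F
.....
.....
.....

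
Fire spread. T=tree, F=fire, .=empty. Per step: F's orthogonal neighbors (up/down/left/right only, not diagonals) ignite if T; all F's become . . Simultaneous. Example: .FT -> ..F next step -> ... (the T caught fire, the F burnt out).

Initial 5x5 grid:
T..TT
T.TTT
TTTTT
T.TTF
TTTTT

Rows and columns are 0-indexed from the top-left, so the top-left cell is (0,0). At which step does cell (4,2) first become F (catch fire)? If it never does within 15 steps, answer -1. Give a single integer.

Step 1: cell (4,2)='T' (+3 fires, +1 burnt)
Step 2: cell (4,2)='T' (+4 fires, +3 burnt)
Step 3: cell (4,2)='F' (+4 fires, +4 burnt)
  -> target ignites at step 3
Step 4: cell (4,2)='.' (+4 fires, +4 burnt)
Step 5: cell (4,2)='.' (+2 fires, +4 burnt)
Step 6: cell (4,2)='.' (+2 fires, +2 burnt)
Step 7: cell (4,2)='.' (+1 fires, +2 burnt)
Step 8: cell (4,2)='.' (+0 fires, +1 burnt)
  fire out at step 8

3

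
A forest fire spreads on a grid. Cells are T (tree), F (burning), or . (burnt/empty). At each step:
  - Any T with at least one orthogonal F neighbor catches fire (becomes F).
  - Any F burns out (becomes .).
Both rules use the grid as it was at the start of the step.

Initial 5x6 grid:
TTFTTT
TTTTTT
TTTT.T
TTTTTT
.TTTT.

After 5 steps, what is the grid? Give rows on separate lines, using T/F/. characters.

Step 1: 3 trees catch fire, 1 burn out
  TF.FTT
  TTFTTT
  TTTT.T
  TTTTTT
  .TTTT.
Step 2: 5 trees catch fire, 3 burn out
  F...FT
  TF.FTT
  TTFT.T
  TTTTTT
  .TTTT.
Step 3: 6 trees catch fire, 5 burn out
  .....F
  F...FT
  TF.F.T
  TTFTTT
  .TTTT.
Step 4: 5 trees catch fire, 6 burn out
  ......
  .....F
  F....T
  TF.FTT
  .TFTT.
Step 5: 5 trees catch fire, 5 burn out
  ......
  ......
  .....F
  F...FT
  .F.FT.

......
......
.....F
F...FT
.F.FT.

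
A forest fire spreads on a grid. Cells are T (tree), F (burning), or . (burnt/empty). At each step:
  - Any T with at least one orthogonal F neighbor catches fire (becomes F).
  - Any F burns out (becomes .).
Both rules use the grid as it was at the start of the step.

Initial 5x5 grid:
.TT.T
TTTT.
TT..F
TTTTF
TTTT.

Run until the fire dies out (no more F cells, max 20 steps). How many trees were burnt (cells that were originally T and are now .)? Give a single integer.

Step 1: +1 fires, +2 burnt (F count now 1)
Step 2: +2 fires, +1 burnt (F count now 2)
Step 3: +2 fires, +2 burnt (F count now 2)
Step 4: +3 fires, +2 burnt (F count now 3)
Step 5: +3 fires, +3 burnt (F count now 3)
Step 6: +3 fires, +3 burnt (F count now 3)
Step 7: +2 fires, +3 burnt (F count now 2)
Step 8: +0 fires, +2 burnt (F count now 0)
Fire out after step 8
Initially T: 17, now '.': 24
Total burnt (originally-T cells now '.'): 16

Answer: 16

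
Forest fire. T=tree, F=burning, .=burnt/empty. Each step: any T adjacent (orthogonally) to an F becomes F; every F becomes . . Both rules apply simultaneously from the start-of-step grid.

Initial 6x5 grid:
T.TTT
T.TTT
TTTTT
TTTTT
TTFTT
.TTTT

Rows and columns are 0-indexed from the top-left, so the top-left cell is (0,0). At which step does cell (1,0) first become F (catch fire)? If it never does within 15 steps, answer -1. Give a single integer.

Step 1: cell (1,0)='T' (+4 fires, +1 burnt)
Step 2: cell (1,0)='T' (+7 fires, +4 burnt)
Step 3: cell (1,0)='T' (+6 fires, +7 burnt)
Step 4: cell (1,0)='T' (+4 fires, +6 burnt)
Step 5: cell (1,0)='F' (+3 fires, +4 burnt)
  -> target ignites at step 5
Step 6: cell (1,0)='.' (+2 fires, +3 burnt)
Step 7: cell (1,0)='.' (+0 fires, +2 burnt)
  fire out at step 7

5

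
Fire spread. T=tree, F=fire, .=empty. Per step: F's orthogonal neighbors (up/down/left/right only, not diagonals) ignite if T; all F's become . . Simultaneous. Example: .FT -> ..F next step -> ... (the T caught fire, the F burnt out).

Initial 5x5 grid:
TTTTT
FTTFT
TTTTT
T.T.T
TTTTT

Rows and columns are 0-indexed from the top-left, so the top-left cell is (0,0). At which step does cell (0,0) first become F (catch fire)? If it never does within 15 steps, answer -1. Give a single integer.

Step 1: cell (0,0)='F' (+7 fires, +2 burnt)
  -> target ignites at step 1
Step 2: cell (0,0)='.' (+7 fires, +7 burnt)
Step 3: cell (0,0)='.' (+3 fires, +7 burnt)
Step 4: cell (0,0)='.' (+3 fires, +3 burnt)
Step 5: cell (0,0)='.' (+1 fires, +3 burnt)
Step 6: cell (0,0)='.' (+0 fires, +1 burnt)
  fire out at step 6

1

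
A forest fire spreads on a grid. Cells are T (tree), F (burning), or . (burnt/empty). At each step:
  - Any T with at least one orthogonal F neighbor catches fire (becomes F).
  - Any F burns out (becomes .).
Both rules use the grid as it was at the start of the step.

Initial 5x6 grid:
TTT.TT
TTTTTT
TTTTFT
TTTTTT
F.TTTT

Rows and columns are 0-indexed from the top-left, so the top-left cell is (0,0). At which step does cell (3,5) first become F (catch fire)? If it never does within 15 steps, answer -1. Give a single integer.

Step 1: cell (3,5)='T' (+5 fires, +2 burnt)
Step 2: cell (3,5)='F' (+9 fires, +5 burnt)
  -> target ignites at step 2
Step 3: cell (3,5)='.' (+7 fires, +9 burnt)
Step 4: cell (3,5)='.' (+4 fires, +7 burnt)
Step 5: cell (3,5)='.' (+1 fires, +4 burnt)
Step 6: cell (3,5)='.' (+0 fires, +1 burnt)
  fire out at step 6

2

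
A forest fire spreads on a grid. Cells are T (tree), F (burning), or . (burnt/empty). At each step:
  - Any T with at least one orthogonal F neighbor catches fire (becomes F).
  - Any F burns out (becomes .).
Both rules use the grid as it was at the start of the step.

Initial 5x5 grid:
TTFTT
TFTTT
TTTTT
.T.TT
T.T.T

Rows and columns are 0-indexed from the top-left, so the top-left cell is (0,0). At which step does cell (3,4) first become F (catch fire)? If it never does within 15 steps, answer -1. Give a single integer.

Step 1: cell (3,4)='T' (+5 fires, +2 burnt)
Step 2: cell (3,4)='T' (+6 fires, +5 burnt)
Step 3: cell (3,4)='T' (+2 fires, +6 burnt)
Step 4: cell (3,4)='T' (+2 fires, +2 burnt)
Step 5: cell (3,4)='F' (+1 fires, +2 burnt)
  -> target ignites at step 5
Step 6: cell (3,4)='.' (+1 fires, +1 burnt)
Step 7: cell (3,4)='.' (+0 fires, +1 burnt)
  fire out at step 7

5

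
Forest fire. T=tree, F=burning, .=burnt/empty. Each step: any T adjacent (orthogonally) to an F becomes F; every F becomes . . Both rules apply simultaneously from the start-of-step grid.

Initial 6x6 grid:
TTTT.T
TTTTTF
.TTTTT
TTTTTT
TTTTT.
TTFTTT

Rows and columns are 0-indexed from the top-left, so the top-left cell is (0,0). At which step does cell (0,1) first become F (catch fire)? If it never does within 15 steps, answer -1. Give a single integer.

Step 1: cell (0,1)='T' (+6 fires, +2 burnt)
Step 2: cell (0,1)='T' (+8 fires, +6 burnt)
Step 3: cell (0,1)='T' (+10 fires, +8 burnt)
Step 4: cell (0,1)='T' (+4 fires, +10 burnt)
Step 5: cell (0,1)='F' (+2 fires, +4 burnt)
  -> target ignites at step 5
Step 6: cell (0,1)='.' (+1 fires, +2 burnt)
Step 7: cell (0,1)='.' (+0 fires, +1 burnt)
  fire out at step 7

5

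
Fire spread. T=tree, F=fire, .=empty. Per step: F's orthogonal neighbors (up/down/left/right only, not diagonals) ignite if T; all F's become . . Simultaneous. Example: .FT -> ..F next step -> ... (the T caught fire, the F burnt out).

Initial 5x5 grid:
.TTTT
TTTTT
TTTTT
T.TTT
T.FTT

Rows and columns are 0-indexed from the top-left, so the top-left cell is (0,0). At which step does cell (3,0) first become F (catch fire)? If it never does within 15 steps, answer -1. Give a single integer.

Step 1: cell (3,0)='T' (+2 fires, +1 burnt)
Step 2: cell (3,0)='T' (+3 fires, +2 burnt)
Step 3: cell (3,0)='T' (+4 fires, +3 burnt)
Step 4: cell (3,0)='T' (+5 fires, +4 burnt)
Step 5: cell (3,0)='F' (+5 fires, +5 burnt)
  -> target ignites at step 5
Step 6: cell (3,0)='.' (+2 fires, +5 burnt)
Step 7: cell (3,0)='.' (+0 fires, +2 burnt)
  fire out at step 7

5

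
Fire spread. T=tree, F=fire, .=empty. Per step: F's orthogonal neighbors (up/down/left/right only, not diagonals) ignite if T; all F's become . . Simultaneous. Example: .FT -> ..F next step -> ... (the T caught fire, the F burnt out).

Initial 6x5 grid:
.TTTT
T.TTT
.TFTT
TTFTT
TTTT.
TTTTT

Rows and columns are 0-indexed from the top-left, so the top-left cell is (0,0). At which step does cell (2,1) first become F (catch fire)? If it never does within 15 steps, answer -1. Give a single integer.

Step 1: cell (2,1)='F' (+6 fires, +2 burnt)
  -> target ignites at step 1
Step 2: cell (2,1)='.' (+8 fires, +6 burnt)
Step 3: cell (2,1)='.' (+6 fires, +8 burnt)
Step 4: cell (2,1)='.' (+3 fires, +6 burnt)
Step 5: cell (2,1)='.' (+0 fires, +3 burnt)
  fire out at step 5

1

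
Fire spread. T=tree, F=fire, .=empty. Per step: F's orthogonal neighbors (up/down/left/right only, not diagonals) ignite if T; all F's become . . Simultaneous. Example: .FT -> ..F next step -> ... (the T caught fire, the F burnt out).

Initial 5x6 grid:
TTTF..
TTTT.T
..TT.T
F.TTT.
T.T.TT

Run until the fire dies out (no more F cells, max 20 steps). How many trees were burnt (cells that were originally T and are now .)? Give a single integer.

Step 1: +3 fires, +2 burnt (F count now 3)
Step 2: +3 fires, +3 burnt (F count now 3)
Step 3: +4 fires, +3 burnt (F count now 4)
Step 4: +3 fires, +4 burnt (F count now 3)
Step 5: +2 fires, +3 burnt (F count now 2)
Step 6: +1 fires, +2 burnt (F count now 1)
Step 7: +0 fires, +1 burnt (F count now 0)
Fire out after step 7
Initially T: 18, now '.': 28
Total burnt (originally-T cells now '.'): 16

Answer: 16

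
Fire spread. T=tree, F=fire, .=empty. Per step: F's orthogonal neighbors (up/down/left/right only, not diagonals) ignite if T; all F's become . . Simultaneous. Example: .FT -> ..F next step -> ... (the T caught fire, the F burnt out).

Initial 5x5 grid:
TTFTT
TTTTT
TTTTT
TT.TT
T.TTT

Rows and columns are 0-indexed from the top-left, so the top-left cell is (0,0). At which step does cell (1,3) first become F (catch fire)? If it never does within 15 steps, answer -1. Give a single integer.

Step 1: cell (1,3)='T' (+3 fires, +1 burnt)
Step 2: cell (1,3)='F' (+5 fires, +3 burnt)
  -> target ignites at step 2
Step 3: cell (1,3)='.' (+4 fires, +5 burnt)
Step 4: cell (1,3)='.' (+4 fires, +4 burnt)
Step 5: cell (1,3)='.' (+3 fires, +4 burnt)
Step 6: cell (1,3)='.' (+3 fires, +3 burnt)
Step 7: cell (1,3)='.' (+0 fires, +3 burnt)
  fire out at step 7

2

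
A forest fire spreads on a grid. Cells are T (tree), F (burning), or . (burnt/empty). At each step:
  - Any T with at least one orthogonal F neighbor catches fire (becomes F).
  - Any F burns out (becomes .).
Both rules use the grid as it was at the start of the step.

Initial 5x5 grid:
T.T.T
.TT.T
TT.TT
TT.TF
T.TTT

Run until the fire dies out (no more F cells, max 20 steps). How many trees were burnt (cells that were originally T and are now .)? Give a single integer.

Step 1: +3 fires, +1 burnt (F count now 3)
Step 2: +3 fires, +3 burnt (F count now 3)
Step 3: +2 fires, +3 burnt (F count now 2)
Step 4: +0 fires, +2 burnt (F count now 0)
Fire out after step 4
Initially T: 17, now '.': 16
Total burnt (originally-T cells now '.'): 8

Answer: 8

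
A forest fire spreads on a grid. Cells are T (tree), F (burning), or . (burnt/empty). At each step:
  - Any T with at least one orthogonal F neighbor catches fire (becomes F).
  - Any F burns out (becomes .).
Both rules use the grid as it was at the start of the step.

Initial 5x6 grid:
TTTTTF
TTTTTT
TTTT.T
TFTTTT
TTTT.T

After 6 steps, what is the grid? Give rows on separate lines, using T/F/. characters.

Step 1: 6 trees catch fire, 2 burn out
  TTTTF.
  TTTTTF
  TFTT.T
  F.FTTT
  TFTT.T
Step 2: 9 trees catch fire, 6 burn out
  TTTF..
  TFTTF.
  F.FT.F
  ...FTT
  F.FT.T
Step 3: 9 trees catch fire, 9 burn out
  TFF...
  F.FF..
  ...F..
  ....FF
  ...F.T
Step 4: 2 trees catch fire, 9 burn out
  F.....
  ......
  ......
  ......
  .....F
Step 5: 0 trees catch fire, 2 burn out
  ......
  ......
  ......
  ......
  ......
Step 6: 0 trees catch fire, 0 burn out
  ......
  ......
  ......
  ......
  ......

......
......
......
......
......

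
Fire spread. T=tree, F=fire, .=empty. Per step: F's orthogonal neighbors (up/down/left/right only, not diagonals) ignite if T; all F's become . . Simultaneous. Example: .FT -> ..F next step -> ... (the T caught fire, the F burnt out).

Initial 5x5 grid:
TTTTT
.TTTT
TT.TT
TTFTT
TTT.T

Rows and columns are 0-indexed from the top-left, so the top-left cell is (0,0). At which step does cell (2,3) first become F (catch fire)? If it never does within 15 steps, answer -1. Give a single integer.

Step 1: cell (2,3)='T' (+3 fires, +1 burnt)
Step 2: cell (2,3)='F' (+5 fires, +3 burnt)
  -> target ignites at step 2
Step 3: cell (2,3)='.' (+6 fires, +5 burnt)
Step 4: cell (2,3)='.' (+4 fires, +6 burnt)
Step 5: cell (2,3)='.' (+3 fires, +4 burnt)
Step 6: cell (2,3)='.' (+0 fires, +3 burnt)
  fire out at step 6

2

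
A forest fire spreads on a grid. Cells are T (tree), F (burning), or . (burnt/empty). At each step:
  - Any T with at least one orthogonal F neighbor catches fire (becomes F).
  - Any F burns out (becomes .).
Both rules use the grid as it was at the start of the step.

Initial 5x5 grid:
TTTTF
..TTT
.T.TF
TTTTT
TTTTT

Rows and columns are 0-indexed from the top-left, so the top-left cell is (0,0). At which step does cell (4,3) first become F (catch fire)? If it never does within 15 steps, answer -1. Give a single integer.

Step 1: cell (4,3)='T' (+4 fires, +2 burnt)
Step 2: cell (4,3)='T' (+4 fires, +4 burnt)
Step 3: cell (4,3)='F' (+4 fires, +4 burnt)
  -> target ignites at step 3
Step 4: cell (4,3)='.' (+3 fires, +4 burnt)
Step 5: cell (4,3)='.' (+3 fires, +3 burnt)
Step 6: cell (4,3)='.' (+1 fires, +3 burnt)
Step 7: cell (4,3)='.' (+0 fires, +1 burnt)
  fire out at step 7

3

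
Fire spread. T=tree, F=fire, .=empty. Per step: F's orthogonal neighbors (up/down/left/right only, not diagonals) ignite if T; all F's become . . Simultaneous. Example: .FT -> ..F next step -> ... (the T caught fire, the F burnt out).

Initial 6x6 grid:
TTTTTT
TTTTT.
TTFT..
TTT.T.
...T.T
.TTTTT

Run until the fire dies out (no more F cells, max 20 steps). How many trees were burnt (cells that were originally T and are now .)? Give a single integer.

Answer: 17

Derivation:
Step 1: +4 fires, +1 burnt (F count now 4)
Step 2: +5 fires, +4 burnt (F count now 5)
Step 3: +5 fires, +5 burnt (F count now 5)
Step 4: +2 fires, +5 burnt (F count now 2)
Step 5: +1 fires, +2 burnt (F count now 1)
Step 6: +0 fires, +1 burnt (F count now 0)
Fire out after step 6
Initially T: 25, now '.': 28
Total burnt (originally-T cells now '.'): 17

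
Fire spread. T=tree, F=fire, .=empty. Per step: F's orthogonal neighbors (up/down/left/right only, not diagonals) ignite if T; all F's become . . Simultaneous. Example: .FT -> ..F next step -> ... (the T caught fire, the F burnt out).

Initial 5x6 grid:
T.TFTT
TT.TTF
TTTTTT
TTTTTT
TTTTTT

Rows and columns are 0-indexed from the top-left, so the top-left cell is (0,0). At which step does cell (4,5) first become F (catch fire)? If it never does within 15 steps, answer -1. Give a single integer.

Step 1: cell (4,5)='T' (+6 fires, +2 burnt)
Step 2: cell (4,5)='T' (+3 fires, +6 burnt)
Step 3: cell (4,5)='F' (+4 fires, +3 burnt)
  -> target ignites at step 3
Step 4: cell (4,5)='.' (+4 fires, +4 burnt)
Step 5: cell (4,5)='.' (+4 fires, +4 burnt)
Step 6: cell (4,5)='.' (+3 fires, +4 burnt)
Step 7: cell (4,5)='.' (+2 fires, +3 burnt)
Step 8: cell (4,5)='.' (+0 fires, +2 burnt)
  fire out at step 8

3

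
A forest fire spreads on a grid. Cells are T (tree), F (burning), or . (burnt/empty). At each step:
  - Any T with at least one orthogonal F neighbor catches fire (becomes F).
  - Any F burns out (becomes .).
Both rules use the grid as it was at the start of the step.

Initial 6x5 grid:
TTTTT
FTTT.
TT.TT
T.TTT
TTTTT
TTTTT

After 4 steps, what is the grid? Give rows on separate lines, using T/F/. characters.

Step 1: 3 trees catch fire, 1 burn out
  FTTTT
  .FTT.
  FT.TT
  T.TTT
  TTTTT
  TTTTT
Step 2: 4 trees catch fire, 3 burn out
  .FTTT
  ..FT.
  .F.TT
  F.TTT
  TTTTT
  TTTTT
Step 3: 3 trees catch fire, 4 burn out
  ..FTT
  ...F.
  ...TT
  ..TTT
  FTTTT
  TTTTT
Step 4: 4 trees catch fire, 3 burn out
  ...FT
  .....
  ...FT
  ..TTT
  .FTTT
  FTTTT

...FT
.....
...FT
..TTT
.FTTT
FTTTT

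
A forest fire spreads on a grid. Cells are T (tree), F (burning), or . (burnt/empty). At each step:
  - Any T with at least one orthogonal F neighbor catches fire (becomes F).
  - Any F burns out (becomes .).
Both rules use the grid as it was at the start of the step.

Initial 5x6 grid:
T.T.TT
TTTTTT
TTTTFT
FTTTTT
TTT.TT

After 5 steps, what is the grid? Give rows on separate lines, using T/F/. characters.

Step 1: 7 trees catch fire, 2 burn out
  T.T.TT
  TTTTFT
  FTTF.F
  .FTTFT
  FTT.TT
Step 2: 11 trees catch fire, 7 burn out
  T.T.FT
  FTTF.F
  .FF...
  ..FF.F
  .FT.FT
Step 3: 6 trees catch fire, 11 burn out
  F.T..F
  .FF...
  ......
  ......
  ..F..F
Step 4: 1 trees catch fire, 6 burn out
  ..F...
  ......
  ......
  ......
  ......
Step 5: 0 trees catch fire, 1 burn out
  ......
  ......
  ......
  ......
  ......

......
......
......
......
......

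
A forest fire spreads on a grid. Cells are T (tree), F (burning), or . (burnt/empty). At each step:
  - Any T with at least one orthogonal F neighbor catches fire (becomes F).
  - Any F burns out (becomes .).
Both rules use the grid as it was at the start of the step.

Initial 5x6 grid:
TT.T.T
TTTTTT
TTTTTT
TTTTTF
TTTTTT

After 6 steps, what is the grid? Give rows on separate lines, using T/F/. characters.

Step 1: 3 trees catch fire, 1 burn out
  TT.T.T
  TTTTTT
  TTTTTF
  TTTTF.
  TTTTTF
Step 2: 4 trees catch fire, 3 burn out
  TT.T.T
  TTTTTF
  TTTTF.
  TTTF..
  TTTTF.
Step 3: 5 trees catch fire, 4 burn out
  TT.T.F
  TTTTF.
  TTTF..
  TTF...
  TTTF..
Step 4: 4 trees catch fire, 5 burn out
  TT.T..
  TTTF..
  TTF...
  TF....
  TTF...
Step 5: 5 trees catch fire, 4 burn out
  TT.F..
  TTF...
  TF....
  F.....
  TF....
Step 6: 3 trees catch fire, 5 burn out
  TT....
  TF....
  F.....
  ......
  F.....

TT....
TF....
F.....
......
F.....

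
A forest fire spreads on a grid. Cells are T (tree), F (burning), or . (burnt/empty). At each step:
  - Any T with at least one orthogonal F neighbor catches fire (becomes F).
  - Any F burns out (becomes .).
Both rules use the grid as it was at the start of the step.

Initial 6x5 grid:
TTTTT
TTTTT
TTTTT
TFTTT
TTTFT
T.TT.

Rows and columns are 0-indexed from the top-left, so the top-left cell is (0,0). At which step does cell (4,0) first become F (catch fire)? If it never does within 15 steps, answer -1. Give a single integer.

Step 1: cell (4,0)='T' (+8 fires, +2 burnt)
Step 2: cell (4,0)='F' (+7 fires, +8 burnt)
  -> target ignites at step 2
Step 3: cell (4,0)='.' (+6 fires, +7 burnt)
Step 4: cell (4,0)='.' (+4 fires, +6 burnt)
Step 5: cell (4,0)='.' (+1 fires, +4 burnt)
Step 6: cell (4,0)='.' (+0 fires, +1 burnt)
  fire out at step 6

2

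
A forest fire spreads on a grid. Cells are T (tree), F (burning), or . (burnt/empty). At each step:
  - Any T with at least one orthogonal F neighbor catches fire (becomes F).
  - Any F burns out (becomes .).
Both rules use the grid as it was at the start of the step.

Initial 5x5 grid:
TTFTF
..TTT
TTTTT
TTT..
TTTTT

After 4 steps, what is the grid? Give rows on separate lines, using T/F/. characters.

Step 1: 4 trees catch fire, 2 burn out
  TF.F.
  ..FTF
  TTTTT
  TTT..
  TTTTT
Step 2: 4 trees catch fire, 4 burn out
  F....
  ...F.
  TTFTF
  TTT..
  TTTTT
Step 3: 3 trees catch fire, 4 burn out
  .....
  .....
  TF.F.
  TTF..
  TTTTT
Step 4: 3 trees catch fire, 3 burn out
  .....
  .....
  F....
  TF...
  TTFTT

.....
.....
F....
TF...
TTFTT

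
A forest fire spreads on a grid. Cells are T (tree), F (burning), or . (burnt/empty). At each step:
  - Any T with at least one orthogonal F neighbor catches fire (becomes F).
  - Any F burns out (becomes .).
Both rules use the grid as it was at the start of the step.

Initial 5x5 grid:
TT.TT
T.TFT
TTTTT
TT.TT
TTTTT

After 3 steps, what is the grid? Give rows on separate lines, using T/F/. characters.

Step 1: 4 trees catch fire, 1 burn out
  TT.FT
  T.F.F
  TTTFT
  TT.TT
  TTTTT
Step 2: 4 trees catch fire, 4 burn out
  TT..F
  T....
  TTF.F
  TT.FT
  TTTTT
Step 3: 3 trees catch fire, 4 burn out
  TT...
  T....
  TF...
  TT..F
  TTTFT

TT...
T....
TF...
TT..F
TTTFT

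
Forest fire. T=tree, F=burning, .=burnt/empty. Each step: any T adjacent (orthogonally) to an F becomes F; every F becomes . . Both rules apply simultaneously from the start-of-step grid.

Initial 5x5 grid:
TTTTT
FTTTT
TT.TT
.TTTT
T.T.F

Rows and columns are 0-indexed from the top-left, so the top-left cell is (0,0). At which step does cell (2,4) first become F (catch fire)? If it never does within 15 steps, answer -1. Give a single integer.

Step 1: cell (2,4)='T' (+4 fires, +2 burnt)
Step 2: cell (2,4)='F' (+5 fires, +4 burnt)
  -> target ignites at step 2
Step 3: cell (2,4)='.' (+6 fires, +5 burnt)
Step 4: cell (2,4)='.' (+3 fires, +6 burnt)
Step 5: cell (2,4)='.' (+0 fires, +3 burnt)
  fire out at step 5

2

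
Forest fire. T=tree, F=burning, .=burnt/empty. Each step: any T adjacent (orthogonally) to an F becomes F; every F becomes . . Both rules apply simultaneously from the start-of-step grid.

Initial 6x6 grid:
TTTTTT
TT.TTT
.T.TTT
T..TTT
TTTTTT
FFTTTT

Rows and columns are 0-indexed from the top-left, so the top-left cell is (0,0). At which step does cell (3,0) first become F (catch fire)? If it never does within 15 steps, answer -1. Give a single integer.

Step 1: cell (3,0)='T' (+3 fires, +2 burnt)
Step 2: cell (3,0)='F' (+3 fires, +3 burnt)
  -> target ignites at step 2
Step 3: cell (3,0)='.' (+2 fires, +3 burnt)
Step 4: cell (3,0)='.' (+3 fires, +2 burnt)
Step 5: cell (3,0)='.' (+3 fires, +3 burnt)
Step 6: cell (3,0)='.' (+3 fires, +3 burnt)
Step 7: cell (3,0)='.' (+3 fires, +3 burnt)
Step 8: cell (3,0)='.' (+3 fires, +3 burnt)
Step 9: cell (3,0)='.' (+2 fires, +3 burnt)
Step 10: cell (3,0)='.' (+2 fires, +2 burnt)
Step 11: cell (3,0)='.' (+2 fires, +2 burnt)
Step 12: cell (3,0)='.' (+0 fires, +2 burnt)
  fire out at step 12

2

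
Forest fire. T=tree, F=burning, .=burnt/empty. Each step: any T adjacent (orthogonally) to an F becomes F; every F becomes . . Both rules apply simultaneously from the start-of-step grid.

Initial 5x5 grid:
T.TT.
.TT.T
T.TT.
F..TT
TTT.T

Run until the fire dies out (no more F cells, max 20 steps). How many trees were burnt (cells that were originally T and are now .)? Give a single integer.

Answer: 4

Derivation:
Step 1: +2 fires, +1 burnt (F count now 2)
Step 2: +1 fires, +2 burnt (F count now 1)
Step 3: +1 fires, +1 burnt (F count now 1)
Step 4: +0 fires, +1 burnt (F count now 0)
Fire out after step 4
Initially T: 15, now '.': 14
Total burnt (originally-T cells now '.'): 4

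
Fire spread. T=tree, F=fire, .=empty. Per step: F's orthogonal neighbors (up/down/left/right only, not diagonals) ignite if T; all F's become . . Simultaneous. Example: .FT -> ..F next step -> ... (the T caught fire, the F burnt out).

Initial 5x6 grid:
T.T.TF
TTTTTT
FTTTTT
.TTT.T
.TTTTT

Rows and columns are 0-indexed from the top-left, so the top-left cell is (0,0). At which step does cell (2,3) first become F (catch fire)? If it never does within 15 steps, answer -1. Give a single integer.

Step 1: cell (2,3)='T' (+4 fires, +2 burnt)
Step 2: cell (2,3)='T' (+6 fires, +4 burnt)
Step 3: cell (2,3)='F' (+7 fires, +6 burnt)
  -> target ignites at step 3
Step 4: cell (2,3)='.' (+4 fires, +7 burnt)
Step 5: cell (2,3)='.' (+2 fires, +4 burnt)
Step 6: cell (2,3)='.' (+0 fires, +2 burnt)
  fire out at step 6

3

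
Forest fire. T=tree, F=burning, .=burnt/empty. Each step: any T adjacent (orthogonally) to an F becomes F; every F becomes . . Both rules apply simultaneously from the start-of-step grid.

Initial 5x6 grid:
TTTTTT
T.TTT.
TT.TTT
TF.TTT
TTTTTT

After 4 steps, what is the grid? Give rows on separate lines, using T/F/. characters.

Step 1: 3 trees catch fire, 1 burn out
  TTTTTT
  T.TTT.
  TF.TTT
  F..TTT
  TFTTTT
Step 2: 3 trees catch fire, 3 burn out
  TTTTTT
  T.TTT.
  F..TTT
  ...TTT
  F.FTTT
Step 3: 2 trees catch fire, 3 burn out
  TTTTTT
  F.TTT.
  ...TTT
  ...TTT
  ...FTT
Step 4: 3 trees catch fire, 2 burn out
  FTTTTT
  ..TTT.
  ...TTT
  ...FTT
  ....FT

FTTTTT
..TTT.
...TTT
...FTT
....FT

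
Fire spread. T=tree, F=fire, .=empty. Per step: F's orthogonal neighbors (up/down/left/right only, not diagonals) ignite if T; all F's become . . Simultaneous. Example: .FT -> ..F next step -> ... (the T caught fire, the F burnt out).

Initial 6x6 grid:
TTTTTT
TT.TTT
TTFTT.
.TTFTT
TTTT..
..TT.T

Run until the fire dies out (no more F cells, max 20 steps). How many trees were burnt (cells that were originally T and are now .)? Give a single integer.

Answer: 25

Derivation:
Step 1: +5 fires, +2 burnt (F count now 5)
Step 2: +8 fires, +5 burnt (F count now 8)
Step 3: +6 fires, +8 burnt (F count now 6)
Step 4: +5 fires, +6 burnt (F count now 5)
Step 5: +1 fires, +5 burnt (F count now 1)
Step 6: +0 fires, +1 burnt (F count now 0)
Fire out after step 6
Initially T: 26, now '.': 35
Total burnt (originally-T cells now '.'): 25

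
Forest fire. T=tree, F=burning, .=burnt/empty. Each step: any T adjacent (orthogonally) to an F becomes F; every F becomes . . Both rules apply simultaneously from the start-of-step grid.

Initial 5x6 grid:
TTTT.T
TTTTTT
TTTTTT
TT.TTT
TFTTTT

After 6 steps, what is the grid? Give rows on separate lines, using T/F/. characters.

Step 1: 3 trees catch fire, 1 burn out
  TTTT.T
  TTTTTT
  TTTTTT
  TF.TTT
  F.FTTT
Step 2: 3 trees catch fire, 3 burn out
  TTTT.T
  TTTTTT
  TFTTTT
  F..TTT
  ...FTT
Step 3: 5 trees catch fire, 3 burn out
  TTTT.T
  TFTTTT
  F.FTTT
  ...FTT
  ....FT
Step 4: 6 trees catch fire, 5 burn out
  TFTT.T
  F.FTTT
  ...FTT
  ....FT
  .....F
Step 5: 5 trees catch fire, 6 burn out
  F.FT.T
  ...FTT
  ....FT
  .....F
  ......
Step 6: 3 trees catch fire, 5 burn out
  ...F.T
  ....FT
  .....F
  ......
  ......

...F.T
....FT
.....F
......
......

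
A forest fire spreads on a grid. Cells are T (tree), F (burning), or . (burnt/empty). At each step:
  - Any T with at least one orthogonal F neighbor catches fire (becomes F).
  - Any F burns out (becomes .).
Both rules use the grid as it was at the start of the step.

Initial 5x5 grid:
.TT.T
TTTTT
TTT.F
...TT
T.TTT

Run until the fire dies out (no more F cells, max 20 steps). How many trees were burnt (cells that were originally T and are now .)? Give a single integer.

Answer: 16

Derivation:
Step 1: +2 fires, +1 burnt (F count now 2)
Step 2: +4 fires, +2 burnt (F count now 4)
Step 3: +2 fires, +4 burnt (F count now 2)
Step 4: +4 fires, +2 burnt (F count now 4)
Step 5: +3 fires, +4 burnt (F count now 3)
Step 6: +1 fires, +3 burnt (F count now 1)
Step 7: +0 fires, +1 burnt (F count now 0)
Fire out after step 7
Initially T: 17, now '.': 24
Total burnt (originally-T cells now '.'): 16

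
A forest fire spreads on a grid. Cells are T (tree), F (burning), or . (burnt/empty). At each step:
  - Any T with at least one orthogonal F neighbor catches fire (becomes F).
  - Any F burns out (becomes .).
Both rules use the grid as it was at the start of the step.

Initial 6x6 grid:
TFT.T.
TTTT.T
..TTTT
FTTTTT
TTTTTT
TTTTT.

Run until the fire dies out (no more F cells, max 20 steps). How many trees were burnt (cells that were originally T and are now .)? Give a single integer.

Answer: 27

Derivation:
Step 1: +5 fires, +2 burnt (F count now 5)
Step 2: +5 fires, +5 burnt (F count now 5)
Step 3: +5 fires, +5 burnt (F count now 5)
Step 4: +4 fires, +5 burnt (F count now 4)
Step 5: +4 fires, +4 burnt (F count now 4)
Step 6: +3 fires, +4 burnt (F count now 3)
Step 7: +1 fires, +3 burnt (F count now 1)
Step 8: +0 fires, +1 burnt (F count now 0)
Fire out after step 8
Initially T: 28, now '.': 35
Total burnt (originally-T cells now '.'): 27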